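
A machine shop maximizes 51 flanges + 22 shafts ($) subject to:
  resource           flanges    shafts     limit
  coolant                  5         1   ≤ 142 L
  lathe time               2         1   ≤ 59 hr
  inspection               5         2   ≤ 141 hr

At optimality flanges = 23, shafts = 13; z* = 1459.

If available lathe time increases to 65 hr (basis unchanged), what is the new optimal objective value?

At the optimum: coolant uses 128 of 142 (slack = 14); lathe time uses 59 of 59 (binding); inspection uses 141 of 141 (binding).
By complementary slackness, y = 0 for the non-binding constraint.
Dual feasibility on the basic columns requires 2·y_lathe time + 5·y_inspection = 51, 1·y_lathe time + 2·y_inspection = 22.
→ y_lathe time = 8 and y_inspection = 7.
Δz = y_lathe time·Δb = 8 × (6) = 48, so new z* = 1459 + 48 = 1507.

1507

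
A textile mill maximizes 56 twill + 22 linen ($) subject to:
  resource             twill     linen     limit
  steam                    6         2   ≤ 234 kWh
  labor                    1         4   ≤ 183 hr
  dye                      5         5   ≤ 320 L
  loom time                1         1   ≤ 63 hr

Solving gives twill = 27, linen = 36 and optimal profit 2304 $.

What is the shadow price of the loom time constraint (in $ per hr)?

5

At the optimum: steam uses 234 of 234 (binding); labor uses 171 of 183 (slack = 12); dye uses 315 of 320 (slack = 5); loom time uses 63 of 63 (binding).
By complementary slackness, y = 0 for the non-binding constraints.
Dual feasibility on the basic columns requires 6·y_steam + 1·y_loom time = 56, 2·y_steam + 1·y_loom time = 22.
This yields shadow prices y_steam = 8.5, y_loom time = 5.
Shadow price of loom time = 5.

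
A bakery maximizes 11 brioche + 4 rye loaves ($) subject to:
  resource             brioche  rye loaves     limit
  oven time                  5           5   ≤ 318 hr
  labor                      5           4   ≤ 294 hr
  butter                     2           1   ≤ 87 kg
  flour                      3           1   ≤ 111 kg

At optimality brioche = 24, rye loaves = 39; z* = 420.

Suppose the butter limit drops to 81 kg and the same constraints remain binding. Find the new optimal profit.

Check each constraint at x*: oven time 315/318 (slack 3); labor 276/294 (slack 18); butter 87/87 (tight); flour 111/111 (tight).
Since oven time, labor are not tight, their duals are 0.
From A_Bᵀ y = c: 2·y_butter + 3·y_flour = 11; 1·y_butter + 1·y_flour = 4.
→ y_butter = 1 and y_flour = 3.
Δz = y_butter·Δb = 1 × (-6) = -6, so new z* = 420 − 6 = 414.

414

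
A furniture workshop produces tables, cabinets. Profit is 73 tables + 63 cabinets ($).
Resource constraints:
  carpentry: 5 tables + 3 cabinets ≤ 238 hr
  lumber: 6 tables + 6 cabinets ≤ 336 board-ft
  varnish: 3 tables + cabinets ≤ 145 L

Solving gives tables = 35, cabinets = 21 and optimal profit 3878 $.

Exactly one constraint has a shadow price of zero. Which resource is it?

carpentry: 238/238 (binding)
lumber: 336/336 (binding)
varnish: 126/145 (slack 19)
By complementary slackness, a constraint with positive slack has shadow price 0 → varnish.

varnish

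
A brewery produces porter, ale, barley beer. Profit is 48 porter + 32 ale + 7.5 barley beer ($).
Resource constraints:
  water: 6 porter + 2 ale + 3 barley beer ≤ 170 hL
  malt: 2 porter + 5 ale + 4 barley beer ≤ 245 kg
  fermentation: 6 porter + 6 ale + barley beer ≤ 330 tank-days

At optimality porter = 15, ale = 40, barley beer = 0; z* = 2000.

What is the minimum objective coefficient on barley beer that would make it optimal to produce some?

Check each constraint at x*: water 170/170 (tight); malt 230/245 (slack 15); fermentation 330/330 (tight).
Slack constraints have shadow price 0 (complementary slackness).
From A_Bᵀ y = c: 6·y_water + 6·y_fermentation = 48; 2·y_water + 6·y_fermentation = 32.
This yields shadow prices y_water = 4, y_fermentation = 4.
barley beer enters the basis when its profit ≥ yᵀa₃ = 4·3 + 4·1 = 16.

16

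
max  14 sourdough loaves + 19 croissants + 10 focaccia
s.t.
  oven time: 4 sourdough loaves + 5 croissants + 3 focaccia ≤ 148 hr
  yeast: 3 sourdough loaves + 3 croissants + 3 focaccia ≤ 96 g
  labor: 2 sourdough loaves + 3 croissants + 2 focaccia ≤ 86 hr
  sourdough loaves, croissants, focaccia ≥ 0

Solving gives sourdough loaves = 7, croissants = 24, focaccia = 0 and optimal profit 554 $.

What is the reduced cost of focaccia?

At the optimum: oven time uses 148 of 148 (binding); yeast uses 93 of 96 (slack = 3); labor uses 86 of 86 (binding).
Since yeast is not tight, its dual is 0.
The binding rows give the dual system: 4·y_oven time + 2·y_labor = 14 and 5·y_oven time + 3·y_labor = 19.
Solving: y_oven time = 2, y_labor = 3.
Reduced cost of focaccia: c₃ − yᵀa₃ = 10 − (2·3 + 3·2) = 10 − 12 = -2.

-2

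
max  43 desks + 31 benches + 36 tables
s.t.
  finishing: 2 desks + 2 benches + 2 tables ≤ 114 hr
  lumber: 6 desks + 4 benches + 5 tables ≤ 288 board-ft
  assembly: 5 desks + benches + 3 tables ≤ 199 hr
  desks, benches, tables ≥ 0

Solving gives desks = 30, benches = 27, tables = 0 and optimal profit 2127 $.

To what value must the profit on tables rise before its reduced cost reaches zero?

37

Binding: finishing and lumber. Non-binding: assembly (22 unused).
Since assembly is not tight, its dual is 0.
Dual feasibility on the basic columns requires 2·y_finishing + 6·y_lumber = 43, 2·y_finishing + 4·y_lumber = 31.
Solving: y_finishing = 3.5, y_lumber = 6.
tables enters the basis when its profit ≥ yᵀa₃ = 3.5·2 + 6·5 = 37.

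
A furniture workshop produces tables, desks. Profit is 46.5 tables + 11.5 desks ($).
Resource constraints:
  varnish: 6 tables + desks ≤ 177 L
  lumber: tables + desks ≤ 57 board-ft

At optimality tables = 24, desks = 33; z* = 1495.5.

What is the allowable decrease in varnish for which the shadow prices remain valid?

120

Binding constraints: varnish, lumber. The basis is B = [[6,1],[1,1]] with det 5.
Per unit decrease in varnish, x* moves by d = (-0.2, 0.2).
The basis stays optimal until tables reaches 0; allowable decrease = 120 L.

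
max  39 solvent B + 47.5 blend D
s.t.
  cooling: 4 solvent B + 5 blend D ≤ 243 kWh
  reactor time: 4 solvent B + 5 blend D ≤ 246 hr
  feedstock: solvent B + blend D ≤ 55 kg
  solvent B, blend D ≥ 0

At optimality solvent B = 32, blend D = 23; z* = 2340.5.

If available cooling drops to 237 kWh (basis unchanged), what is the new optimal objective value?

2289.5

Binding: cooling and feedstock. Non-binding: reactor time (3 unused).
Slack constraints have shadow price 0 (complementary slackness).
Dual feasibility on the basic columns requires 4·y_cooling + 1·y_feedstock = 39, 5·y_cooling + 1·y_feedstock = 47.5.
→ y_cooling = 8.5 and y_feedstock = 5.
Δz = y_cooling·Δb = 8.5 × (-6) = -51, so new z* = 2340.5 − 51 = 2289.5.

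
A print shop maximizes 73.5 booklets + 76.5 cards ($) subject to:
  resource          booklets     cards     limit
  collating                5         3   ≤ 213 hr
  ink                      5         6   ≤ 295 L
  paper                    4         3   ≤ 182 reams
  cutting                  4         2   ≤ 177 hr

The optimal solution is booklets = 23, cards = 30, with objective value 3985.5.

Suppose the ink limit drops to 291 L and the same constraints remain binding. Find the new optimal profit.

3947.5

Binding: ink and paper. Non-binding: collating (8 unused), cutting (25 unused).
Slack constraints have shadow price 0 (complementary slackness).
The binding rows give the dual system: 5·y_ink + 4·y_paper = 73.5 and 6·y_ink + 3·y_paper = 76.5.
Solving: y_ink = 9.5, y_paper = 6.5.
Δz = y_ink·Δb = 9.5 × (-4) = -38, so new z* = 3985.5 − 38 = 3947.5.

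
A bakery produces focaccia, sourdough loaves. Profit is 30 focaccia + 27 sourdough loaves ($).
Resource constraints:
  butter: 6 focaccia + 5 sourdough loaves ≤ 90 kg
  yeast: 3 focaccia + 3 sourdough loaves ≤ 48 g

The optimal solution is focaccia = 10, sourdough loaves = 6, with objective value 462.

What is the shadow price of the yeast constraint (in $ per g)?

4

Both butter and yeast are binding at x*.
The binding rows give the dual system: 6·y_butter + 3·y_yeast = 30 and 5·y_butter + 3·y_yeast = 27.
→ y_butter = 3 and y_yeast = 4.
Shadow price of yeast = 4.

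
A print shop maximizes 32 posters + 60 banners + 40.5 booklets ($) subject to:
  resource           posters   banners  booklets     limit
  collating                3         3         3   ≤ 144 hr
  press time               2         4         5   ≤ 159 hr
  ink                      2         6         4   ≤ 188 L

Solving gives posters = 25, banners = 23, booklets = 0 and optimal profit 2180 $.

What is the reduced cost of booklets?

-5.5

Binding: collating and ink. Non-binding: press time (17 unused).
Slack constraints have shadow price 0 (complementary slackness).
From A_Bᵀ y = c: 3·y_collating + 2·y_ink = 32; 3·y_collating + 6·y_ink = 60.
→ y_collating = 6 and y_ink = 7.
Reduced cost of booklets: c₃ − yᵀa₃ = 40.5 − (6·3 + 7·4) = 40.5 − 46 = -5.5.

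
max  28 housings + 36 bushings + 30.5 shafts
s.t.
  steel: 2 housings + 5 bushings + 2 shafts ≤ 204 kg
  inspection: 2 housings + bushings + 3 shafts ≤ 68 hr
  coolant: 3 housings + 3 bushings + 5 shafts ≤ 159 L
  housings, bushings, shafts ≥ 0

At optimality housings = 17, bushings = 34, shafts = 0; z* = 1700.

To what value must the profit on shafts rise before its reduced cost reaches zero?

Binding: steel and inspection. Non-binding: coolant (6 unused).
By complementary slackness, y = 0 for the non-binding constraint.
The binding rows give the dual system: 2·y_steel + 2·y_inspection = 28 and 5·y_steel + 1·y_inspection = 36.
→ y_steel = 5.5 and y_inspection = 8.5.
shafts enters the basis when its profit ≥ yᵀa₃ = 5.5·2 + 8.5·3 = 36.5.

36.5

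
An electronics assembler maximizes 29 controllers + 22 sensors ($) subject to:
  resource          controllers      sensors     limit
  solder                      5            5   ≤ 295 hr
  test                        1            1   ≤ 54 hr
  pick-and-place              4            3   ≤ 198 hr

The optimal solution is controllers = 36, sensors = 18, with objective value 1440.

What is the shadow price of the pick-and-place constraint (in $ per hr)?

At the optimum: solder uses 270 of 295 (slack = 25); test uses 54 of 54 (binding); pick-and-place uses 198 of 198 (binding).
By complementary slackness, y = 0 for the non-binding constraint.
From A_Bᵀ y = c: 1·y_test + 4·y_pick-and-place = 29; 1·y_test + 3·y_pick-and-place = 22.
This yields shadow prices y_test = 1, y_pick-and-place = 7.
Shadow price of pick-and-place = 7.

7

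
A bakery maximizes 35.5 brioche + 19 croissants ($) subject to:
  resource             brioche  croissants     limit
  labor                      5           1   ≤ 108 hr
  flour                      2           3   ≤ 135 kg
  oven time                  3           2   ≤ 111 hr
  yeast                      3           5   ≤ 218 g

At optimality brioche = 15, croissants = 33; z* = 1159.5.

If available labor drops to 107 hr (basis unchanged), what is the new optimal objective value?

1157.5

Binding: labor and oven time. Non-binding: flour (6 unused), yeast (8 unused).
By complementary slackness, y = 0 for the non-binding constraints.
From A_Bᵀ y = c: 5·y_labor + 3·y_oven time = 35.5; 1·y_labor + 2·y_oven time = 19.
This yields shadow prices y_labor = 2, y_oven time = 8.5.
Δz = y_labor·Δb = 2 × (-1) = -2, so new z* = 1159.5 − 2 = 1157.5.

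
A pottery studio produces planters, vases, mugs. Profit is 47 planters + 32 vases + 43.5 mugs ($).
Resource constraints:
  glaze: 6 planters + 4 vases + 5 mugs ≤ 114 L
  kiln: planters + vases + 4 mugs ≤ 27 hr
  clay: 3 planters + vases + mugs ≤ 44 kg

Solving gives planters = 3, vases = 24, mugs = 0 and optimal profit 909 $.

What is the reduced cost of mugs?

-2

At the optimum: glaze uses 114 of 114 (binding); kiln uses 27 of 27 (binding); clay uses 33 of 44 (slack = 11).
Since clay is not tight, its dual is 0.
Dual feasibility on the basic columns requires 6·y_glaze + 1·y_kiln = 47, 4·y_glaze + 1·y_kiln = 32.
→ y_glaze = 7.5 and y_kiln = 2.
Reduced cost of mugs: c₃ − yᵀa₃ = 43.5 − (7.5·5 + 2·4) = 43.5 − 45.5 = -2.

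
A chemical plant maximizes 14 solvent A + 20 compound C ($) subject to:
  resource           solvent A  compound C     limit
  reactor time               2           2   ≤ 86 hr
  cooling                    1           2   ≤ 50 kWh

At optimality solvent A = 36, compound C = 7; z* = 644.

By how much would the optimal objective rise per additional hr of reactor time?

4

Both reactor time and cooling are binding at x*.
Dual feasibility on the basic columns requires 2·y_reactor time + 1·y_cooling = 14, 2·y_reactor time + 2·y_cooling = 20.
Solving: y_reactor time = 4, y_cooling = 6.
Shadow price of reactor time = 4.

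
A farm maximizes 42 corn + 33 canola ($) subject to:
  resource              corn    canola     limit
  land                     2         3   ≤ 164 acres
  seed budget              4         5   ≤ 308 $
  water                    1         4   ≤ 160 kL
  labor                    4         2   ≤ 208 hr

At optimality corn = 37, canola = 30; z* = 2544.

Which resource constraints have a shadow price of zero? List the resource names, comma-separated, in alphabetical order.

seed budget, water

land: 164/164 (binding)
seed budget: 298/308 (slack 10)
water: 157/160 (slack 3)
labor: 208/208 (binding)
By complementary slackness, a constraint with positive slack has shadow price 0 → seed budget, water.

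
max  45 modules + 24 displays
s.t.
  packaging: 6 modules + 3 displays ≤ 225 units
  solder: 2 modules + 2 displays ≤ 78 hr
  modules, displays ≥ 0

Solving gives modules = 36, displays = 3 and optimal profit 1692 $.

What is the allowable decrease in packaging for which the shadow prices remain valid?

Binding constraints: packaging, solder. The basis is B = [[6,3],[2,2]] with det 6.
Per unit decrease in packaging, x* moves by d = (-0.3333, 0.3333).
The basis stays optimal until modules reaches 0; allowable decrease = 108 units.

108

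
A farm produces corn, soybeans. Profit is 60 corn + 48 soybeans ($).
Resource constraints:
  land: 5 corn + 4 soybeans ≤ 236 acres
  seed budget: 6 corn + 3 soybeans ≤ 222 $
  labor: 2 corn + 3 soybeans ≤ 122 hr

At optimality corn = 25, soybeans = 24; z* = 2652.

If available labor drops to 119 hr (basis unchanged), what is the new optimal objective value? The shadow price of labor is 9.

Δb = -3, so new z* = 2652 + (9)·(-3) = 2652 − 27 = 2625.

2625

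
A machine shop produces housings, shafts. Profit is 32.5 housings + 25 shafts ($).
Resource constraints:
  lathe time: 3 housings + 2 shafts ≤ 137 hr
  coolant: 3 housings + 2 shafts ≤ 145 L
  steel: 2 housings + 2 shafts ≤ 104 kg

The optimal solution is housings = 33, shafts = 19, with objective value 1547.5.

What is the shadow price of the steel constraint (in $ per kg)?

5

Binding: lathe time and steel. Non-binding: coolant (8 unused).
By complementary slackness, y = 0 for the non-binding constraint.
The binding rows give the dual system: 3·y_lathe time + 2·y_steel = 32.5 and 2·y_lathe time + 2·y_steel = 25.
Solving: y_lathe time = 7.5, y_steel = 5.
Shadow price of steel = 5.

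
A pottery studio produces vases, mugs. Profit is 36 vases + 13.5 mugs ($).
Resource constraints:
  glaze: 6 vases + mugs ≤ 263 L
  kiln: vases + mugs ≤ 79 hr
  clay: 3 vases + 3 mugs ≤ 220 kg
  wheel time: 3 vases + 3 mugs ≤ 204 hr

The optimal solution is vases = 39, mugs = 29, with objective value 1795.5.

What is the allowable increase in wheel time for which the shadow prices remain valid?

Binding constraints: glaze, wheel time. The basis is B = [[6,1],[3,3]] with det 15.
Per unit increase in wheel time, x* moves by d = (-0.0667, 0.4).
The basis stays optimal until clay becomes binding; allowable increase = 16 hr.

16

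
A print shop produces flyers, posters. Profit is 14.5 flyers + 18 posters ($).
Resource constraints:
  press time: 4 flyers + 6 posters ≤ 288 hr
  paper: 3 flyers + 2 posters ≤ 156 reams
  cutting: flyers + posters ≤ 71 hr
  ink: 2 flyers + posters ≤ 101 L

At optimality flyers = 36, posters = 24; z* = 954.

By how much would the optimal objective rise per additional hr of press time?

Check each constraint at x*: press time 288/288 (tight); paper 156/156 (tight); cutting 60/71 (slack 11); ink 96/101 (slack 5).
By complementary slackness, y = 0 for the non-binding constraints.
The binding rows give the dual system: 4·y_press time + 3·y_paper = 14.5 and 6·y_press time + 2·y_paper = 18.
This yields shadow prices y_press time = 2.5, y_paper = 1.5.
Shadow price of press time = 2.5.

2.5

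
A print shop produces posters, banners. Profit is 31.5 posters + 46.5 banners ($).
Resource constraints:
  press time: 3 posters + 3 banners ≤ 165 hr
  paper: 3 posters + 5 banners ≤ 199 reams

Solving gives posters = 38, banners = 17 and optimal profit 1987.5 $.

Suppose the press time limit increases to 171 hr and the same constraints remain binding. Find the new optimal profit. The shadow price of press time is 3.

2005.5

Δb = 6, so new z* = 1987.5 + (3)·(6) = 1987.5 + 18 = 2005.5.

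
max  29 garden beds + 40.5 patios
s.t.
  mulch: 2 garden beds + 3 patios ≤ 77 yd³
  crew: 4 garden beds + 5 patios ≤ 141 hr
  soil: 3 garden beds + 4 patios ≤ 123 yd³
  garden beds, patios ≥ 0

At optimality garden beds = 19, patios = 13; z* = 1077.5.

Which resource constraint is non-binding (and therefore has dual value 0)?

mulch: 77/77 (binding)
crew: 141/141 (binding)
soil: 109/123 (slack 14)
By complementary slackness, a constraint with positive slack has shadow price 0 → soil.

soil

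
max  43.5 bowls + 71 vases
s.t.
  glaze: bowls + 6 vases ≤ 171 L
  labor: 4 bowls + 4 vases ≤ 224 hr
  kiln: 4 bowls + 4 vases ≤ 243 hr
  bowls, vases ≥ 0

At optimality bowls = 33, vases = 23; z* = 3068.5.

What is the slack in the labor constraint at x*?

labor used = 4·33 + 4·23 = 224; slack = 224 − 224 = 0.

0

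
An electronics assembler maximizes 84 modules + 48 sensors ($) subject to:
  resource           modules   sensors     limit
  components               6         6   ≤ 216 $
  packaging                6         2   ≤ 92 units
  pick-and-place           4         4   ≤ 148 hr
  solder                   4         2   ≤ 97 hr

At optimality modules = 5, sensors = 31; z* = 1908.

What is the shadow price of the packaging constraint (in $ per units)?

9

Binding: components and packaging. Non-binding: pick-and-place (4 unused), solder (15 unused).
Since pick-and-place, solder are not tight, their duals are 0.
The binding rows give the dual system: 6·y_components + 6·y_packaging = 84 and 6·y_components + 2·y_packaging = 48.
This yields shadow prices y_components = 5, y_packaging = 9.
Shadow price of packaging = 9.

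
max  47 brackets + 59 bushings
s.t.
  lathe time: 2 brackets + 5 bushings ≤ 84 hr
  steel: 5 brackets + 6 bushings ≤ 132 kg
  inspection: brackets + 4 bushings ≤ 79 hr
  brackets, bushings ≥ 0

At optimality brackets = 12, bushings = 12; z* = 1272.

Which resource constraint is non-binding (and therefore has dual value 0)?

inspection

lathe time: 84/84 (binding)
steel: 132/132 (binding)
inspection: 60/79 (slack 19)
By complementary slackness, a constraint with positive slack has shadow price 0 → inspection.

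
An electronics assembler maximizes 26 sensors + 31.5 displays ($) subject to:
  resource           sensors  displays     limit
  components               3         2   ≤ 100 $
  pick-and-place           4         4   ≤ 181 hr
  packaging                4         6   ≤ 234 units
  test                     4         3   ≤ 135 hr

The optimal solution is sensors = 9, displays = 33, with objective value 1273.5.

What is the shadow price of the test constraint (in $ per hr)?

At the optimum: components uses 93 of 100 (slack = 7); pick-and-place uses 168 of 181 (slack = 13); packaging uses 234 of 234 (binding); test uses 135 of 135 (binding).
Since components, pick-and-place are not tight, their duals are 0.
The binding rows give the dual system: 4·y_packaging + 4·y_test = 26 and 6·y_packaging + 3·y_test = 31.5.
→ y_packaging = 4 and y_test = 2.5.
Shadow price of test = 2.5.

2.5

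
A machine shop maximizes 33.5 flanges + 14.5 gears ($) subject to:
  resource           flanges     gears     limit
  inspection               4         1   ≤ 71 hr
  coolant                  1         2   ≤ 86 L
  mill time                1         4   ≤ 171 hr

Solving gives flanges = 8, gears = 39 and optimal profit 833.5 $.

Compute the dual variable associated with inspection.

7.5

At the optimum: inspection uses 71 of 71 (binding); coolant uses 86 of 86 (binding); mill time uses 164 of 171 (slack = 7).
By complementary slackness, y = 0 for the non-binding constraint.
Dual feasibility on the basic columns requires 4·y_inspection + 1·y_coolant = 33.5, 1·y_inspection + 2·y_coolant = 14.5.
Solving: y_inspection = 7.5, y_coolant = 3.5.
Shadow price of inspection = 7.5.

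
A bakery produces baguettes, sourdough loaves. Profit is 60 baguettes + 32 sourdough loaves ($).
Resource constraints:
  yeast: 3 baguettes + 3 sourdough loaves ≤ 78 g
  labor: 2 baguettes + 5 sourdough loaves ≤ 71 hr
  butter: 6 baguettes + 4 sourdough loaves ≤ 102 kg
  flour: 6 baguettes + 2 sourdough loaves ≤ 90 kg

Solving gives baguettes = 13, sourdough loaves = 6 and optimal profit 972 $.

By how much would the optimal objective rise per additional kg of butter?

Check each constraint at x*: yeast 57/78 (slack 21); labor 56/71 (slack 15); butter 102/102 (tight); flour 90/90 (tight).
Since yeast, labor are not tight, their duals are 0.
From A_Bᵀ y = c: 6·y_butter + 6·y_flour = 60; 4·y_butter + 2·y_flour = 32.
This yields shadow prices y_butter = 6, y_flour = 4.
Shadow price of butter = 6.

6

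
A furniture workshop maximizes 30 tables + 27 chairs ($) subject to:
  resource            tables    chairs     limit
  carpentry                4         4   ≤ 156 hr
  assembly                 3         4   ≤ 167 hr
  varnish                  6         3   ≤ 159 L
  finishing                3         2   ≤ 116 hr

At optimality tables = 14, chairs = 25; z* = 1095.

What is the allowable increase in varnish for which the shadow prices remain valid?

Binding constraints: carpentry, varnish. The basis is B = [[4,4],[6,3]] with det -12.
Per unit increase in varnish, x* moves by d = (0.3333, -0.3333).
The basis stays optimal until finishing becomes binding; allowable increase = 72 L.

72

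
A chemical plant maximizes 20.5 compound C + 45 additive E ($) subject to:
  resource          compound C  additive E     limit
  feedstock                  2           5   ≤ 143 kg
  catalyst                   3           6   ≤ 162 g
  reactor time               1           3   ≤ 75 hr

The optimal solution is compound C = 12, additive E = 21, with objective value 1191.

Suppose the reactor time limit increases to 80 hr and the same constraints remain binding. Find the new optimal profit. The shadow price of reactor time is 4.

Δb = 5, so new z* = 1191 + (4)·(5) = 1191 + 20 = 1211.

1211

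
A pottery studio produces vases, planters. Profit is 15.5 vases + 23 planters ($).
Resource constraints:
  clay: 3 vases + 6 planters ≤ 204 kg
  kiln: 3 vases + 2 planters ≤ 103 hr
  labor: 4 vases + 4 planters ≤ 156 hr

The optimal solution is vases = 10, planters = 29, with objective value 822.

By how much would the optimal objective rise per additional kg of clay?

2.5

Check each constraint at x*: clay 204/204 (tight); kiln 88/103 (slack 15); labor 156/156 (tight).
By complementary slackness, y = 0 for the non-binding constraint.
Dual feasibility on the basic columns requires 3·y_clay + 4·y_labor = 15.5, 6·y_clay + 4·y_labor = 23.
This yields shadow prices y_clay = 2.5, y_labor = 2.
Shadow price of clay = 2.5.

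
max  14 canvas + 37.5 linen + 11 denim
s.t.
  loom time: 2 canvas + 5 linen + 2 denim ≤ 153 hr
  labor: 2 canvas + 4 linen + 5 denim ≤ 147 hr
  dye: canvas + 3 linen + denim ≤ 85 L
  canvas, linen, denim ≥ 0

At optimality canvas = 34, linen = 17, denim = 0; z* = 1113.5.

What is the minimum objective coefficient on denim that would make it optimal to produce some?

14

Binding: loom time and dye. Non-binding: labor (11 unused).
Slack constraints have shadow price 0 (complementary slackness).
From A_Bᵀ y = c: 2·y_loom time + 1·y_dye = 14; 5·y_loom time + 3·y_dye = 37.5.
This yields shadow prices y_loom time = 4.5, y_dye = 5.
denim enters the basis when its profit ≥ yᵀa₃ = 4.5·2 + 5·1 = 14.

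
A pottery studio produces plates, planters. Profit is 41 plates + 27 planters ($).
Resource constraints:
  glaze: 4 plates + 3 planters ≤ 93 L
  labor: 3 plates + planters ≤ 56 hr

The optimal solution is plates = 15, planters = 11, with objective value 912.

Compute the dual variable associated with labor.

At the optimum: glaze uses 93 of 93 (binding); labor uses 56 of 56 (binding).
From A_Bᵀ y = c: 4·y_glaze + 3·y_labor = 41; 3·y_glaze + 1·y_labor = 27.
Solving: y_glaze = 8, y_labor = 3.
Shadow price of labor = 3.

3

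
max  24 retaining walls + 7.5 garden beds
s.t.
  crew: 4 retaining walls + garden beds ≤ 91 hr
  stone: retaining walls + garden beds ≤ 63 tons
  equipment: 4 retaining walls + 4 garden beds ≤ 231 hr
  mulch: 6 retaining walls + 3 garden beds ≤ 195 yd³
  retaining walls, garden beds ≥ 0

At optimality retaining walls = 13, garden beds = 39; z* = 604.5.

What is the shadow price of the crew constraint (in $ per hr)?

4.5

At the optimum: crew uses 91 of 91 (binding); stone uses 52 of 63 (slack = 11); equipment uses 208 of 231 (slack = 23); mulch uses 195 of 195 (binding).
By complementary slackness, y = 0 for the non-binding constraints.
From A_Bᵀ y = c: 4·y_crew + 6·y_mulch = 24; 1·y_crew + 3·y_mulch = 7.5.
→ y_crew = 4.5 and y_mulch = 1.
Shadow price of crew = 4.5.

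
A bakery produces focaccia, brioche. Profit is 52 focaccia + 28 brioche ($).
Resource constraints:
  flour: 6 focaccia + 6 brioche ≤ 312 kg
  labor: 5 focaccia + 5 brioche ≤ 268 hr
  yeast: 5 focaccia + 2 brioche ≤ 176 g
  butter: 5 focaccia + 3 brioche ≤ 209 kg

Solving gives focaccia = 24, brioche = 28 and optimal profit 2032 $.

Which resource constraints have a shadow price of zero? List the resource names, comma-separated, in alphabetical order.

butter, labor

flour: 312/312 (binding)
labor: 260/268 (slack 8)
yeast: 176/176 (binding)
butter: 204/209 (slack 5)
By complementary slackness, a constraint with positive slack has shadow price 0 → butter, labor.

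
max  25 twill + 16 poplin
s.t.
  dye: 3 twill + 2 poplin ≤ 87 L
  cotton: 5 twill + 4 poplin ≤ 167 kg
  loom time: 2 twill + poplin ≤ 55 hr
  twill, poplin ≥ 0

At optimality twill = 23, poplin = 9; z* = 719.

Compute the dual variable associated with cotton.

0

Binding: dye and loom time. Non-binding: cotton (16 unused).
By complementary slackness, y = 0 for the non-binding constraint.
The binding rows give the dual system: 3·y_dye + 2·y_loom time = 25 and 2·y_dye + 1·y_loom time = 16.
→ y_dye = 7 and y_loom time = 2.
Shadow price of cotton = 0.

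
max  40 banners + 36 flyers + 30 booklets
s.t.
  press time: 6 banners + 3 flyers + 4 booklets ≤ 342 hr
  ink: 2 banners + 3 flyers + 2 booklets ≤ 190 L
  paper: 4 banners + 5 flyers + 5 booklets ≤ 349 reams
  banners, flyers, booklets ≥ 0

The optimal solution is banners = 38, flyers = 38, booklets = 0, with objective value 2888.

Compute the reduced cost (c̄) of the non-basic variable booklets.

-2

Binding: press time and ink. Non-binding: paper (7 unused).
Since paper is not tight, its dual is 0.
Dual feasibility on the basic columns requires 6·y_press time + 2·y_ink = 40, 3·y_press time + 3·y_ink = 36.
→ y_press time = 4 and y_ink = 8.
Reduced cost of booklets: c₃ − yᵀa₃ = 30 − (4·4 + 8·2) = 30 − 32 = -2.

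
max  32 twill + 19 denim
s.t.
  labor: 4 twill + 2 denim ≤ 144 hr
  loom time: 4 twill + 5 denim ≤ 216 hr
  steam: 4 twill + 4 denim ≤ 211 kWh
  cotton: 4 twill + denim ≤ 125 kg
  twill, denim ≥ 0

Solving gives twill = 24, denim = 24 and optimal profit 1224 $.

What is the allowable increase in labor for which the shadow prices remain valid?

Binding constraints: labor, loom time. The basis is B = [[4,2],[4,5]] with det 12.
Per unit increase in labor, x* moves by d = (0.4167, -0.3333).
The basis stays optimal until cotton becomes binding; allowable increase = 3.75 hr.

3.75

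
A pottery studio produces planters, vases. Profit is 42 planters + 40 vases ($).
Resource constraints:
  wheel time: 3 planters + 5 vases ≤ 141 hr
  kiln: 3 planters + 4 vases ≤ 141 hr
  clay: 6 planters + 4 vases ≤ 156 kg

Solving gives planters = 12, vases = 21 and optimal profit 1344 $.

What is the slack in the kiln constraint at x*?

kiln used = 3·12 + 4·21 = 120; slack = 141 − 120 = 21.

21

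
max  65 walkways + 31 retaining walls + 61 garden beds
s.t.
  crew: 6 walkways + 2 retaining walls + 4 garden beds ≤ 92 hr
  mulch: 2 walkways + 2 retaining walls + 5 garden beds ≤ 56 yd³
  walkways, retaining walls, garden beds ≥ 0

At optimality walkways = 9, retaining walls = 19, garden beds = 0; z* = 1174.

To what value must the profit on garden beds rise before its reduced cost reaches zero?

69

At the optimum: crew uses 92 of 92 (binding); mulch uses 56 of 56 (binding).
The binding rows give the dual system: 6·y_crew + 2·y_mulch = 65 and 2·y_crew + 2·y_mulch = 31.
→ y_crew = 8.5 and y_mulch = 7.
garden beds enters the basis when its profit ≥ yᵀa₃ = 8.5·4 + 7·5 = 69.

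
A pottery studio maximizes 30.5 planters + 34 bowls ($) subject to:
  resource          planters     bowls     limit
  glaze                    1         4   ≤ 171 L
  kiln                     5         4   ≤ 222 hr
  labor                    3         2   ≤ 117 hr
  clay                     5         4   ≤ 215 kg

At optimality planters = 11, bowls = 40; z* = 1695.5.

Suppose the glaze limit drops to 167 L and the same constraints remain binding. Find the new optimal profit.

Binding: glaze and clay. Non-binding: kiln (7 unused), labor (4 unused).
Slack constraints have shadow price 0 (complementary slackness).
The binding rows give the dual system: 1·y_glaze + 5·y_clay = 30.5 and 4·y_glaze + 4·y_clay = 34.
This yields shadow prices y_glaze = 3, y_clay = 5.5.
Δz = y_glaze·Δb = 3 × (-4) = -12, so new z* = 1695.5 − 12 = 1683.5.

1683.5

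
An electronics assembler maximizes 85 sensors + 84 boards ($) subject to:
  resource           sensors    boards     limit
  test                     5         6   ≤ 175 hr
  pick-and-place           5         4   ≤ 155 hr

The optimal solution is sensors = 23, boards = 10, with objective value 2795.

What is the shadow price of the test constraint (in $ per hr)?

Both test and pick-and-place are binding at x*.
Dual feasibility on the basic columns requires 5·y_test + 5·y_pick-and-place = 85, 6·y_test + 4·y_pick-and-place = 84.
This yields shadow prices y_test = 8, y_pick-and-place = 9.
Shadow price of test = 8.

8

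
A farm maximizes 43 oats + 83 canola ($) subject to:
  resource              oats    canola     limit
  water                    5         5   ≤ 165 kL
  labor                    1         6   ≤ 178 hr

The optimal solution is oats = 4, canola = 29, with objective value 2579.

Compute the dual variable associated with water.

At the optimum: water uses 165 of 165 (binding); labor uses 178 of 178 (binding).
The binding rows give the dual system: 5·y_water + 1·y_labor = 43 and 5·y_water + 6·y_labor = 83.
This yields shadow prices y_water = 7, y_labor = 8.
Shadow price of water = 7.

7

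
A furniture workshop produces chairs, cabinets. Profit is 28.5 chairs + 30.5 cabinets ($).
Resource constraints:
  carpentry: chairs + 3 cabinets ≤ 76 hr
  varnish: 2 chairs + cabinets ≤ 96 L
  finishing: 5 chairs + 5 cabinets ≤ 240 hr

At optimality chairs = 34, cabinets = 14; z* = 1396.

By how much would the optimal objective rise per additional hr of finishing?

At the optimum: carpentry uses 76 of 76 (binding); varnish uses 82 of 96 (slack = 14); finishing uses 240 of 240 (binding).
Since varnish is not tight, its dual is 0.
The binding rows give the dual system: 1·y_carpentry + 5·y_finishing = 28.5 and 3·y_carpentry + 5·y_finishing = 30.5.
This yields shadow prices y_carpentry = 1, y_finishing = 5.5.
Shadow price of finishing = 5.5.

5.5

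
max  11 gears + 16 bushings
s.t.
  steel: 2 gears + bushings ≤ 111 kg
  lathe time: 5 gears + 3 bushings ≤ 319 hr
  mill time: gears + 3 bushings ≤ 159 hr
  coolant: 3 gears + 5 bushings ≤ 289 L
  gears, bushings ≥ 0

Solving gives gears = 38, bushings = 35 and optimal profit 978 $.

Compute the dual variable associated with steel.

Binding: steel and coolant. Non-binding: lathe time (24 unused), mill time (16 unused).
By complementary slackness, y = 0 for the non-binding constraints.
The binding rows give the dual system: 2·y_steel + 3·y_coolant = 11 and 1·y_steel + 5·y_coolant = 16.
This yields shadow prices y_steel = 1, y_coolant = 3.
Shadow price of steel = 1.

1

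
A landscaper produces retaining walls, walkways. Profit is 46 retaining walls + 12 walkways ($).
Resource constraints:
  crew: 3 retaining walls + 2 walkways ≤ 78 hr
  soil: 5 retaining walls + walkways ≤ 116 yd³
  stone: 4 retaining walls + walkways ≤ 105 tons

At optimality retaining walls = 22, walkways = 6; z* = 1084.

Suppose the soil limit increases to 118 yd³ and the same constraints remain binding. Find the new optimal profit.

1100

At the optimum: crew uses 78 of 78 (binding); soil uses 116 of 116 (binding); stone uses 94 of 105 (slack = 11).
Slack constraints have shadow price 0 (complementary slackness).
Dual feasibility on the basic columns requires 3·y_crew + 5·y_soil = 46, 2·y_crew + 1·y_soil = 12.
Solving: y_crew = 2, y_soil = 8.
Δz = y_soil·Δb = 8 × (2) = 16, so new z* = 1084 + 16 = 1100.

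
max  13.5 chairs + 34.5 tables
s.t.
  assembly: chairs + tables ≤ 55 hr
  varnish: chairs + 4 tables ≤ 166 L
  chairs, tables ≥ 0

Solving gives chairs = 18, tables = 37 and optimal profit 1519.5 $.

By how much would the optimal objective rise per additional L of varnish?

7

At the optimum: assembly uses 55 of 55 (binding); varnish uses 166 of 166 (binding).
Dual feasibility on the basic columns requires 1·y_assembly + 1·y_varnish = 13.5, 1·y_assembly + 4·y_varnish = 34.5.
Solving: y_assembly = 6.5, y_varnish = 7.
Shadow price of varnish = 7.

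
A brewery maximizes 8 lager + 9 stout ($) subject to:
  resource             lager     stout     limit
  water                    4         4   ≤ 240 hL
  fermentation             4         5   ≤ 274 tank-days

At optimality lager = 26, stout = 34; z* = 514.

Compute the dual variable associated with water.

Both water and fermentation are binding at x*.
The binding rows give the dual system: 4·y_water + 4·y_fermentation = 8 and 4·y_water + 5·y_fermentation = 9.
→ y_water = 1 and y_fermentation = 1.
Shadow price of water = 1.

1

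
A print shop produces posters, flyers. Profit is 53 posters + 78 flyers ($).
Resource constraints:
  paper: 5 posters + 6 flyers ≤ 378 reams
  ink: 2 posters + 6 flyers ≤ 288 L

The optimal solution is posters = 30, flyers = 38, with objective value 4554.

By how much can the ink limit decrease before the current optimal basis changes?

136.8

Binding constraints: paper, ink. The basis is B = [[5,6],[2,6]] with det 18.
Per unit decrease in ink, x* moves by d = (0.3333, -0.2778).
The basis stays optimal until flyers reaches 0; allowable decrease = 136.8 L.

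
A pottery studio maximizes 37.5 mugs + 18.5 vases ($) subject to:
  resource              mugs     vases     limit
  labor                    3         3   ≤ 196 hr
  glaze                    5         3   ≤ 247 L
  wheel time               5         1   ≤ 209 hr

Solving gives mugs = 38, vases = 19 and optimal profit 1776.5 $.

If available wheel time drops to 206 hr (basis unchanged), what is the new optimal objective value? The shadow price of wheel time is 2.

1770.5

Δb = -3, so new z* = 1776.5 + (2)·(-3) = 1776.5 − 6 = 1770.5.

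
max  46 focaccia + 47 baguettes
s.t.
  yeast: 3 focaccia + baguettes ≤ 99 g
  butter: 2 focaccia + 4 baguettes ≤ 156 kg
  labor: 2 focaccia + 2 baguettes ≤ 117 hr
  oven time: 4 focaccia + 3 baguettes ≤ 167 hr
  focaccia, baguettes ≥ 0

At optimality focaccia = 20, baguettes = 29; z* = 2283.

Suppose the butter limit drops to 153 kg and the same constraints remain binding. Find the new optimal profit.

2268

Check each constraint at x*: yeast 89/99 (slack 10); butter 156/156 (tight); labor 98/117 (slack 19); oven time 167/167 (tight).
Slack constraints have shadow price 0 (complementary slackness).
From A_Bᵀ y = c: 2·y_butter + 4·y_oven time = 46; 4·y_butter + 3·y_oven time = 47.
Solving: y_butter = 5, y_oven time = 9.
Δz = y_butter·Δb = 5 × (-3) = -15, so new z* = 2283 − 15 = 2268.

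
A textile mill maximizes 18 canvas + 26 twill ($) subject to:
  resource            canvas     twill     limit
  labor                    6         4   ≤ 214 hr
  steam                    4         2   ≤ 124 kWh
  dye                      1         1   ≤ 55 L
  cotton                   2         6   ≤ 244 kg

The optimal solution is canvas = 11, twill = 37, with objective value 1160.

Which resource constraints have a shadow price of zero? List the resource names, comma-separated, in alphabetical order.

dye, steam

labor: 214/214 (binding)
steam: 118/124 (slack 6)
dye: 48/55 (slack 7)
cotton: 244/244 (binding)
By complementary slackness, a constraint with positive slack has shadow price 0 → dye, steam.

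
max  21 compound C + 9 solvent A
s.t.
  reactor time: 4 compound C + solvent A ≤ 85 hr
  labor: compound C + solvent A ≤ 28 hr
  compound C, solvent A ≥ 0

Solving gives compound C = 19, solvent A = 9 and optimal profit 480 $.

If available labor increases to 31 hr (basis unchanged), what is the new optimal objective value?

At the optimum: reactor time uses 85 of 85 (binding); labor uses 28 of 28 (binding).
The binding rows give the dual system: 4·y_reactor time + 1·y_labor = 21 and 1·y_reactor time + 1·y_labor = 9.
This yields shadow prices y_reactor time = 4, y_labor = 5.
Δz = y_labor·Δb = 5 × (3) = 15, so new z* = 480 + 15 = 495.

495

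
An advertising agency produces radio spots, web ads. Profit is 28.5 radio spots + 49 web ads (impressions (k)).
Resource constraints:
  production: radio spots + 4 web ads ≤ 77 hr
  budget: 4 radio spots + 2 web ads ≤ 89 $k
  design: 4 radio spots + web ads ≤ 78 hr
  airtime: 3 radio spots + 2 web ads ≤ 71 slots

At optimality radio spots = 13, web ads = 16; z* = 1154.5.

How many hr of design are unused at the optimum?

10

design used = 4·13 + 1·16 = 68; slack = 78 − 68 = 10.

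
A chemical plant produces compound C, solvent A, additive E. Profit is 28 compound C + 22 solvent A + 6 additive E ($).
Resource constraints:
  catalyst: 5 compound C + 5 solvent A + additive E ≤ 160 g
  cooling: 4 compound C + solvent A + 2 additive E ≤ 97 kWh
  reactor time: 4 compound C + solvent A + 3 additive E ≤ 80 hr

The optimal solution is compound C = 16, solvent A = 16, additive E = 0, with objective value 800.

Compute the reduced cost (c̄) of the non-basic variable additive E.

-4

At the optimum: catalyst uses 160 of 160 (binding); cooling uses 80 of 97 (slack = 17); reactor time uses 80 of 80 (binding).
By complementary slackness, y = 0 for the non-binding constraint.
The binding rows give the dual system: 5·y_catalyst + 4·y_reactor time = 28 and 5·y_catalyst + 1·y_reactor time = 22.
This yields shadow prices y_catalyst = 4, y_reactor time = 2.
Reduced cost of additive E: c₃ − yᵀa₃ = 6 − (4·1 + 2·3) = 6 − 10 = -4.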